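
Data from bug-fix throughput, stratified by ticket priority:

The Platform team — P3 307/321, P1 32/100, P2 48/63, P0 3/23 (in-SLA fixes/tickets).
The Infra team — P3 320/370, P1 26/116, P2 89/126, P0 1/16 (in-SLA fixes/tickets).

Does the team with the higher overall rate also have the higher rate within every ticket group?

Yes

P3: the Platform team 307/321 = 95.6%, the Infra team 320/370 = 86.5% → the Platform team
P1: the Platform team 32/100 = 32.0%, the Infra team 26/116 = 22.4% → the Platform team
P2: the Platform team 48/63 = 76.2%, the Infra team 89/126 = 70.6% → the Platform team
P0: the Platform team 3/23 = 13.0%, the Infra team 1/16 = 6.2% → the Platform team
Overall: the Platform team 390/507 = 76.9%, the Infra team 436/628 = 69.4% → the Platform team
The Platform team wins overall and in every ticket group — no reversal.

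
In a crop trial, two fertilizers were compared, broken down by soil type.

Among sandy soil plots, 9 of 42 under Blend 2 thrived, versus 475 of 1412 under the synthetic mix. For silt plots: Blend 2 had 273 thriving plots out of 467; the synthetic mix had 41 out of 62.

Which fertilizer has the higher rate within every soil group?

the synthetic mix

Sandy soil: Blend 2 9/42 = 21.4%, the synthetic mix 475/1412 = 33.6% → the synthetic mix
Silt: Blend 2 273/467 = 58.5%, the synthetic mix 41/62 = 66.1% → the synthetic mix
The synthetic mix has the higher rate in both groups.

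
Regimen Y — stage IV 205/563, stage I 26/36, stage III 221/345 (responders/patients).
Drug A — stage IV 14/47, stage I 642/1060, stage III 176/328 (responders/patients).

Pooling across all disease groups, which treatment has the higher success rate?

Stage IV: Regimen Y 205/563 = 36.4%, Drug A 14/47 = 29.8% → Regimen Y
Stage I: Regimen Y 26/36 = 72.2%, Drug A 642/1060 = 60.6% → Regimen Y
Stage III: Regimen Y 221/345 = 64.1%, Drug A 176/328 = 53.7% → Regimen Y
Overall: Regimen Y 452/944 = 47.9%, Drug A 832/1435 = 58.0% → Drug A
(Regimen Y wins every disease group but Drug A wins overall — Regimen Y's patients skew toward the low-rate stage IV group.)

Drug A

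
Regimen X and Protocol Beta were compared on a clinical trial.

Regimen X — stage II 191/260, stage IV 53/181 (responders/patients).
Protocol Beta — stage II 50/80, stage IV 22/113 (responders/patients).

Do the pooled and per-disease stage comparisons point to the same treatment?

Yes

Stage II: Regimen X 191/260 = 73.5%, Protocol Beta 50/80 = 62.5% → Regimen X
Stage IV: Regimen X 53/181 = 29.3%, Protocol Beta 22/113 = 19.5% → Regimen X
Overall: Regimen X 244/441 = 55.3%, Protocol Beta 72/193 = 37.3% → Regimen X
Regimen X wins overall and in every disease group — no reversal.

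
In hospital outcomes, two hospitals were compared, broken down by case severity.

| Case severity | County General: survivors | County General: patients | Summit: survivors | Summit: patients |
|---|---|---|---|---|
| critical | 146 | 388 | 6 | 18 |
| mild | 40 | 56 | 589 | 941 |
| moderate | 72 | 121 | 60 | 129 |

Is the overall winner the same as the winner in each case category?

No

Critical: County General 146/388 = 37.6%, Summit 6/18 = 33.3% → County General
Mild: County General 40/56 = 71.4%, Summit 589/941 = 62.6% → County General
Moderate: County General 72/121 = 59.5%, Summit 60/129 = 46.5% → County General
Overall: County General 258/565 = 45.7%, Summit 655/1088 = 60.2% → Summit
County General wins each case group but Summit wins overall — the comparison reverses. County General's patients skew toward critical, which has a lower base rate.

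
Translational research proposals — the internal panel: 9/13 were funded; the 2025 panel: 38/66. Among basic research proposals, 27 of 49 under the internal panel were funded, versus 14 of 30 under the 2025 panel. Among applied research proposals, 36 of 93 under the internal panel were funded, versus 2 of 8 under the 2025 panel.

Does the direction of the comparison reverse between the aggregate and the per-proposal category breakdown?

Translational research: the internal panel 9/13 = 69.2%, the 2025 panel 38/66 = 57.6% → the internal panel
Basic research: the internal panel 27/49 = 55.1%, the 2025 panel 14/30 = 46.7% → the internal panel
Applied research: the internal panel 36/93 = 38.7%, the 2025 panel 2/8 = 25.0% → the internal panel
Overall: the internal panel 72/155 = 46.5%, the 2025 panel 54/104 = 51.9% → the 2025 panel
The internal panel wins each proposal group but the 2025 panel wins overall — the comparison reverses. The internal panel's proposals skew toward applied research, which has a lower base rate.

Yes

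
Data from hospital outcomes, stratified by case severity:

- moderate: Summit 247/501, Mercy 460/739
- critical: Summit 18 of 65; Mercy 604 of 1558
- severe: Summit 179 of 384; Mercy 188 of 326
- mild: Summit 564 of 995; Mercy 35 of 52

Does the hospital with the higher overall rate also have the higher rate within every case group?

No

Moderate: Summit 247/501 = 49.3%, Mercy 460/739 = 62.2% → Mercy
Critical: Summit 18/65 = 27.7%, Mercy 604/1558 = 38.8% → Mercy
Severe: Summit 179/384 = 46.6%, Mercy 188/326 = 57.7% → Mercy
Mild: Summit 564/995 = 56.7%, Mercy 35/52 = 67.3% → Mercy
Overall: Summit 1008/1945 = 51.8%, Mercy 1287/2675 = 48.1% → Summit
Mercy wins each case group but Summit wins overall — the comparison reverses. Mercy's patients skew toward critical, which has a lower base rate.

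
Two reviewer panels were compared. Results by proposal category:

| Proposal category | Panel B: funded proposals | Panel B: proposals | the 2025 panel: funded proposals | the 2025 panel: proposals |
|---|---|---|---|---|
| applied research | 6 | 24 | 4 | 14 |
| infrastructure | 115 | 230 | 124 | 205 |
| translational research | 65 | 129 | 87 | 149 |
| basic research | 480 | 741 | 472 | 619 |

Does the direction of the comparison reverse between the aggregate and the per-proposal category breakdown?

Applied research: Panel B 6/24 = 25.0%, the 2025 panel 4/14 = 28.6% → the 2025 panel
Infrastructure: Panel B 115/230 = 50.0%, the 2025 panel 124/205 = 60.5% → the 2025 panel
Translational research: Panel B 65/129 = 50.4%, the 2025 panel 87/149 = 58.4% → the 2025 panel
Basic research: Panel B 480/741 = 64.8%, the 2025 panel 472/619 = 76.3% → the 2025 panel
Overall: Panel B 666/1124 = 59.3%, the 2025 panel 687/987 = 69.6% → the 2025 panel
The 2025 panel wins overall and in every proposal group — no reversal.

No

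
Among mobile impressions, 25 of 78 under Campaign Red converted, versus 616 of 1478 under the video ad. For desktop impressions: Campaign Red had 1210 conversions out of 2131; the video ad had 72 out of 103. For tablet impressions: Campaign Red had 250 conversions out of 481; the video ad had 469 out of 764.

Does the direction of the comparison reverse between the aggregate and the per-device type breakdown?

Mobile: Campaign Red 25/78 = 32.1%, the video ad 616/1478 = 41.7% → the video ad
Desktop: Campaign Red 1210/2131 = 56.8%, the video ad 72/103 = 69.9% → the video ad
Tablet: Campaign Red 250/481 = 52.0%, the video ad 469/764 = 61.4% → the video ad
Overall: Campaign Red 1485/2690 = 55.2%, the video ad 1157/2345 = 49.3% → Campaign Red
The video ad wins each device group but Campaign Red wins overall — the comparison reverses. The video ad's impressions skew toward mobile, which has a lower base rate.

Yes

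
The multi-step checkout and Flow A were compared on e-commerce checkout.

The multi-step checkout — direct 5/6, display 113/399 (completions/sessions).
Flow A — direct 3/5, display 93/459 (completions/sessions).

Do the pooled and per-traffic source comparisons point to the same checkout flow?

Direct: the multi-step checkout 5/6 = 83.3%, Flow A 3/5 = 60.0% → the multi-step checkout
Display: the multi-step checkout 113/399 = 28.3%, Flow A 93/459 = 20.3% → the multi-step checkout
Overall: the multi-step checkout 118/405 = 29.1%, Flow A 96/464 = 20.7% → the multi-step checkout
The multi-step checkout wins overall and in every traffic group — no reversal.

Yes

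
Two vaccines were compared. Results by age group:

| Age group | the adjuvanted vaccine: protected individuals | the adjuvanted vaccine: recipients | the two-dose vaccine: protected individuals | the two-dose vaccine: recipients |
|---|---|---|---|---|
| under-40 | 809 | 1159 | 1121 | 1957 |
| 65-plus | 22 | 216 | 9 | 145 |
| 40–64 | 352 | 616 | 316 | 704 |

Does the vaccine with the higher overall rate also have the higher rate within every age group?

Under-40: the adjuvanted vaccine 809/1159 = 69.8%, the two-dose vaccine 1121/1957 = 57.3% → the adjuvanted vaccine
65-plus: the adjuvanted vaccine 22/216 = 10.2%, the two-dose vaccine 9/145 = 6.2% → the adjuvanted vaccine
40–64: the adjuvanted vaccine 352/616 = 57.1%, the two-dose vaccine 316/704 = 44.9% → the adjuvanted vaccine
Overall: the adjuvanted vaccine 1183/1991 = 59.4%, the two-dose vaccine 1446/2806 = 51.5% → the adjuvanted vaccine
The adjuvanted vaccine wins overall and in every age group — no reversal.

Yes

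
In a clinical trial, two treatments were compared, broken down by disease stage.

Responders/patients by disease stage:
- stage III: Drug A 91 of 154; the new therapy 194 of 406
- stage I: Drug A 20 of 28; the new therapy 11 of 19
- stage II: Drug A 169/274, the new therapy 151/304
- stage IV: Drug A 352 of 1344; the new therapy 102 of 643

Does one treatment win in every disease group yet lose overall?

No

Stage III: Drug A 91/154 = 59.1%, the new therapy 194/406 = 47.8% → Drug A
Stage I: Drug A 20/28 = 71.4%, the new therapy 11/19 = 57.9% → Drug A
Stage II: Drug A 169/274 = 61.7%, the new therapy 151/304 = 49.7% → Drug A
Stage IV: Drug A 352/1344 = 26.2%, the new therapy 102/643 = 15.9% → Drug A
Overall: Drug A 632/1800 = 35.1%, the new therapy 458/1372 = 33.4% → Drug A
Drug A wins overall and in every disease group — no reversal.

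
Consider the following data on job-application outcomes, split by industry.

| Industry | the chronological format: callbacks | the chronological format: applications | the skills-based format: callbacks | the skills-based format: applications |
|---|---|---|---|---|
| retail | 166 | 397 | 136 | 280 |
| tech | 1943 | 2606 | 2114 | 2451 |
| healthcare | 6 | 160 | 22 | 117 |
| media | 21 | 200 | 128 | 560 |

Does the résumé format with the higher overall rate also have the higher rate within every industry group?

Retail: the chronological format 166/397 = 41.8%, the skills-based format 136/280 = 48.6% → the skills-based format
Tech: the chronological format 1943/2606 = 74.6%, the skills-based format 2114/2451 = 86.3% → the skills-based format
Healthcare: the chronological format 6/160 = 3.8%, the skills-based format 22/117 = 18.8% → the skills-based format
Media: the chronological format 21/200 = 10.5%, the skills-based format 128/560 = 22.9% → the skills-based format
Overall: the chronological format 2136/3363 = 63.5%, the skills-based format 2400/3408 = 70.4% → the skills-based format
The skills-based format wins overall and in every industry group — no reversal.

Yes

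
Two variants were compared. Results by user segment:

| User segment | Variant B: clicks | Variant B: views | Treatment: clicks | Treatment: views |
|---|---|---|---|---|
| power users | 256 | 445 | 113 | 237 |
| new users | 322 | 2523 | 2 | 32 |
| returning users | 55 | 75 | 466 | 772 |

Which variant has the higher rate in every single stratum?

Power users: Variant B 256/445 = 57.5%, Treatment 113/237 = 47.7% → Variant B
New users: Variant B 322/2523 = 12.8%, Treatment 2/32 = 6.2% → Variant B
Returning users: Variant B 55/75 = 73.3%, Treatment 466/772 = 60.4% → Variant B
Variant B has the higher rate in all 3 groups.

Variant B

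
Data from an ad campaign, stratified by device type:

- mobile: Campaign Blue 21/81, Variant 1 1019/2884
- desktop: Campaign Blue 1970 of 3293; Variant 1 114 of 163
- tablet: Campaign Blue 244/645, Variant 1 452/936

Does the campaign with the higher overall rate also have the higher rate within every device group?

No

Mobile: Campaign Blue 21/81 = 25.9%, Variant 1 1019/2884 = 35.3% → Variant 1
Desktop: Campaign Blue 1970/3293 = 59.8%, Variant 1 114/163 = 69.9% → Variant 1
Tablet: Campaign Blue 244/645 = 37.8%, Variant 1 452/936 = 48.3% → Variant 1
Overall: Campaign Blue 2235/4019 = 55.6%, Variant 1 1585/3983 = 39.8% → Campaign Blue
Variant 1 wins each device group but Campaign Blue wins overall — the comparison reverses. Variant 1's impressions skew toward mobile, which has a lower base rate.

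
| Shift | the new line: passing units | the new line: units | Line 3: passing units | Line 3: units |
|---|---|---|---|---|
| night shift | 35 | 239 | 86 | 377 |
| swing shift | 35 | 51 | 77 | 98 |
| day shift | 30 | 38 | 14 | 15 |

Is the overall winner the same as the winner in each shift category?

Night shift: the new line 35/239 = 14.6%, Line 3 86/377 = 22.8% → Line 3
Swing shift: the new line 35/51 = 68.6%, Line 3 77/98 = 78.6% → Line 3
Day shift: the new line 30/38 = 78.9%, Line 3 14/15 = 93.3% → Line 3
Overall: the new line 100/328 = 30.5%, Line 3 177/490 = 36.1% → Line 3
Line 3 wins overall and in every shift group — no reversal.

Yes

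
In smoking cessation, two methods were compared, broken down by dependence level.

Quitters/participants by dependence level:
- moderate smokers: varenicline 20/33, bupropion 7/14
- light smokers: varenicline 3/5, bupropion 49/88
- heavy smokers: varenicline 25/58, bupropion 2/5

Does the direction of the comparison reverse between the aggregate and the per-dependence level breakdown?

Moderate smokers: varenicline 20/33 = 60.6%, bupropion 7/14 = 50.0% → varenicline
Light smokers: varenicline 3/5 = 60.0%, bupropion 49/88 = 55.7% → varenicline
Heavy smokers: varenicline 25/58 = 43.1%, bupropion 2/5 = 40.0% → varenicline
Overall: varenicline 48/96 = 50.0%, bupropion 58/107 = 54.2% → bupropion
Varenicline wins each dependence group but bupropion wins overall — the comparison reverses. Varenicline's participants skew toward heavy smokers, which has a lower base rate.

Yes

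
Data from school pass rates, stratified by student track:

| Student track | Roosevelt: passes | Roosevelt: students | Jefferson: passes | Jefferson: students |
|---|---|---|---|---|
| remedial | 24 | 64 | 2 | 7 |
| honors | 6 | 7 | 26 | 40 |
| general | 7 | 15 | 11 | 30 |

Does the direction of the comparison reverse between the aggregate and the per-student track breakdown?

Remedial: Roosevelt 24/64 = 37.5%, Jefferson 2/7 = 28.6% → Roosevelt
Honors: Roosevelt 6/7 = 85.7%, Jefferson 26/40 = 65.0% → Roosevelt
General: Roosevelt 7/15 = 46.7%, Jefferson 11/30 = 36.7% → Roosevelt
Overall: Roosevelt 37/86 = 43.0%, Jefferson 39/77 = 50.6% → Jefferson
Roosevelt wins each student group but Jefferson wins overall — the comparison reverses. Roosevelt's students skew toward remedial, which has a lower base rate.

Yes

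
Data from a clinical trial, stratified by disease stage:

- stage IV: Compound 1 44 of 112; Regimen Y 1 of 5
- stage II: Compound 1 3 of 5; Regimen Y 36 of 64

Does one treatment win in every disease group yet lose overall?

Yes

Stage IV: Compound 1 44/112 = 39.3%, Regimen Y 1/5 = 20.0% → Compound 1
Stage II: Compound 1 3/5 = 60.0%, Regimen Y 36/64 = 56.2% → Compound 1
Overall: Compound 1 47/117 = 40.2%, Regimen Y 37/69 = 53.6% → Regimen Y
Compound 1 wins each disease group but Regimen Y wins overall — the comparison reverses. Compound 1's patients skew toward stage IV, which has a lower base rate.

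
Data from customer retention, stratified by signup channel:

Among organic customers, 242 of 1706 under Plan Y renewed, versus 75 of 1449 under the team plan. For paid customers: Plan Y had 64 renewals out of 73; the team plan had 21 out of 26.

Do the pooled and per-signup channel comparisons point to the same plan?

Organic: Plan Y 242/1706 = 14.2%, the team plan 75/1449 = 5.2% → Plan Y
Paid: Plan Y 64/73 = 87.7%, the team plan 21/26 = 80.8% → Plan Y
Overall: Plan Y 306/1779 = 17.2%, the team plan 96/1475 = 6.5% → Plan Y
Plan Y wins overall and in every signup group — no reversal.

Yes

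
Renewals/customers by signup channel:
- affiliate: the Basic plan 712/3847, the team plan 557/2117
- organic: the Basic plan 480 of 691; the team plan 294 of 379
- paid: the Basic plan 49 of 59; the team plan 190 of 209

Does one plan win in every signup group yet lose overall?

Affiliate: the Basic plan 712/3847 = 18.5%, the team plan 557/2117 = 26.3% → the team plan
Organic: the Basic plan 480/691 = 69.5%, the team plan 294/379 = 77.6% → the team plan
Paid: the Basic plan 49/59 = 83.1%, the team plan 190/209 = 90.9% → the team plan
Overall: the Basic plan 1241/4597 = 27.0%, the team plan 1041/2705 = 38.5% → the team plan
The team plan wins overall and in every signup group — no reversal.

No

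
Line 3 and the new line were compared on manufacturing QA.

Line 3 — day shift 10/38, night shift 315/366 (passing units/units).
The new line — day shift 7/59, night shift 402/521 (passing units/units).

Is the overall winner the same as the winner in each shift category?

Yes

Day shift: Line 3 10/38 = 26.3%, the new line 7/59 = 11.9% → Line 3
Night shift: Line 3 315/366 = 86.1%, the new line 402/521 = 77.2% → Line 3
Overall: Line 3 325/404 = 80.4%, the new line 409/580 = 70.5% → Line 3
Line 3 wins overall and in every shift group — no reversal.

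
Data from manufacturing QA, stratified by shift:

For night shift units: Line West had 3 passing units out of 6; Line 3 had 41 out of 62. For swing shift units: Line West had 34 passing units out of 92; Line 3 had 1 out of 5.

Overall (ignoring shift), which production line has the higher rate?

Line 3

Night shift: Line West 3/6 = 50.0%, Line 3 41/62 = 66.1% → Line 3
Swing shift: Line West 34/92 = 37.0%, Line 3 1/5 = 20.0% → Line West
Overall: Line West 37/98 = 37.8%, Line 3 42/67 = 62.7% → Line 3
(Neither sweeps every shift group, but Line 3 has the higher pooled rate.)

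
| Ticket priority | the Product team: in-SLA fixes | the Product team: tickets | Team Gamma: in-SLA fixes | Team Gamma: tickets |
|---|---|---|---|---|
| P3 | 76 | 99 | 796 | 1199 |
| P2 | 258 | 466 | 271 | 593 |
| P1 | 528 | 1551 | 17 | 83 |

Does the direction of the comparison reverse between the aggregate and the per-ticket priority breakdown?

Yes

P3: the Product team 76/99 = 76.8%, Team Gamma 796/1199 = 66.4% → the Product team
P2: the Product team 258/466 = 55.4%, Team Gamma 271/593 = 45.7% → the Product team
P1: the Product team 528/1551 = 34.0%, Team Gamma 17/83 = 20.5% → the Product team
Overall: the Product team 862/2116 = 40.7%, Team Gamma 1084/1875 = 57.8% → Team Gamma
The Product team wins each ticket group but Team Gamma wins overall — the comparison reverses. The Product team's tickets skew toward P1, which has a lower base rate.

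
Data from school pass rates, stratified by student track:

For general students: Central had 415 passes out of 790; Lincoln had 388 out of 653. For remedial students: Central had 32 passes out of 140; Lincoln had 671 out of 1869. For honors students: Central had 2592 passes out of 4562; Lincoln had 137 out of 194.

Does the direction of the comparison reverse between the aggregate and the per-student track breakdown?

General: Central 415/790 = 52.5%, Lincoln 388/653 = 59.4% → Lincoln
Remedial: Central 32/140 = 22.9%, Lincoln 671/1869 = 35.9% → Lincoln
Honors: Central 2592/4562 = 56.8%, Lincoln 137/194 = 70.6% → Lincoln
Overall: Central 3039/5492 = 55.3%, Lincoln 1196/2716 = 44.0% → Central
Lincoln wins each student group but Central wins overall — the comparison reverses. Lincoln's students skew toward remedial, which has a lower base rate.

Yes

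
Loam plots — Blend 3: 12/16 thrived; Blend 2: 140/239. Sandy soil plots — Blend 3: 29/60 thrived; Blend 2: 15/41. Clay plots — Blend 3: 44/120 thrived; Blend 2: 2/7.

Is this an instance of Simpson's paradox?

Loam: Blend 3 12/16 = 75.0%, Blend 2 140/239 = 58.6% → Blend 3
Sandy soil: Blend 3 29/60 = 48.3%, Blend 2 15/41 = 36.6% → Blend 3
Clay: Blend 3 44/120 = 36.7%, Blend 2 2/7 = 28.6% → Blend 3
Overall: Blend 3 85/196 = 43.4%, Blend 2 157/287 = 54.7% → Blend 2
Blend 3 wins each soil group but Blend 2 wins overall — the comparison reverses. Blend 3's plots skew toward clay, which has a lower base rate.

Yes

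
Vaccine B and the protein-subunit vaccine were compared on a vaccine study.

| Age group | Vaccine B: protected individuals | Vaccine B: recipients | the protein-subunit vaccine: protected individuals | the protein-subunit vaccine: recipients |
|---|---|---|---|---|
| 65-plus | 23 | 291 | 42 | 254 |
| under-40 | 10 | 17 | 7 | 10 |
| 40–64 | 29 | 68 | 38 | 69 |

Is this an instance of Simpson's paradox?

No

65-plus: Vaccine B 23/291 = 7.9%, the protein-subunit vaccine 42/254 = 16.5% → the protein-subunit vaccine
Under-40: Vaccine B 10/17 = 58.8%, the protein-subunit vaccine 7/10 = 70.0% → the protein-subunit vaccine
40–64: Vaccine B 29/68 = 42.6%, the protein-subunit vaccine 38/69 = 55.1% → the protein-subunit vaccine
Overall: Vaccine B 62/376 = 16.5%, the protein-subunit vaccine 87/333 = 26.1% → the protein-subunit vaccine
The protein-subunit vaccine wins overall and in every age group — no reversal.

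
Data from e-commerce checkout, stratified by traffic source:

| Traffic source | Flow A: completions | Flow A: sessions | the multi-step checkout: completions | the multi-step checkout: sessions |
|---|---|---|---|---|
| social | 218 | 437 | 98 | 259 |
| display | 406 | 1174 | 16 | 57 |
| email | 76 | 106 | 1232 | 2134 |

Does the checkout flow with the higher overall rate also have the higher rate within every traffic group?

Social: Flow A 218/437 = 49.9%, the multi-step checkout 98/259 = 37.8% → Flow A
Display: Flow A 406/1174 = 34.6%, the multi-step checkout 16/57 = 28.1% → Flow A
Email: Flow A 76/106 = 71.7%, the multi-step checkout 1232/2134 = 57.7% → Flow A
Overall: Flow A 700/1717 = 40.8%, the multi-step checkout 1346/2450 = 54.9% → the multi-step checkout
Flow A wins each traffic group but the multi-step checkout wins overall — the comparison reverses. Flow A's sessions skew toward display, which has a lower base rate.

No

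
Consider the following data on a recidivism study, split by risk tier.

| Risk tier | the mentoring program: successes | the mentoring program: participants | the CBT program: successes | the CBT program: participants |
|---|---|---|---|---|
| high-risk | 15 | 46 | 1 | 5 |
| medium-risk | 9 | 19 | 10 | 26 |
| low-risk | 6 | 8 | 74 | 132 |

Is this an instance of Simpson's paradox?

High-risk: the mentoring program 15/46 = 32.6%, the CBT program 1/5 = 20.0% → the mentoring program
Medium-risk: the mentoring program 9/19 = 47.4%, the CBT program 10/26 = 38.5% → the mentoring program
Low-risk: the mentoring program 6/8 = 75.0%, the CBT program 74/132 = 56.1% → the mentoring program
Overall: the mentoring program 30/73 = 41.1%, the CBT program 85/163 = 52.1% → the CBT program
The mentoring program wins each risk group but the CBT program wins overall — the comparison reverses. The mentoring program's participants skew toward high-risk, which has a lower base rate.

Yes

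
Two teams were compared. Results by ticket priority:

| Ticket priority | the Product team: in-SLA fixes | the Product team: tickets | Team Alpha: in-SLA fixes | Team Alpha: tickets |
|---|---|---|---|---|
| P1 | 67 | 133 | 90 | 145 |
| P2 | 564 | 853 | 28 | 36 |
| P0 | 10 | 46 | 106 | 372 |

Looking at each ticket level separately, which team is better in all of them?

Team Alpha

P1: the Product team 67/133 = 50.4%, Team Alpha 90/145 = 62.1% → Team Alpha
P2: the Product team 564/853 = 66.1%, Team Alpha 28/36 = 77.8% → Team Alpha
P0: the Product team 10/46 = 21.7%, Team Alpha 106/372 = 28.5% → Team Alpha
Team Alpha has the higher rate in all 3 groups.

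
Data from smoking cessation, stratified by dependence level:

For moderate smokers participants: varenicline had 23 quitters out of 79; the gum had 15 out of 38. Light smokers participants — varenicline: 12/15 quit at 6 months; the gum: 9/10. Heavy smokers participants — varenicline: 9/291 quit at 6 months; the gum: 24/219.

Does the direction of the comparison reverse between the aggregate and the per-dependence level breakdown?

Moderate smokers: varenicline 23/79 = 29.1%, the gum 15/38 = 39.5% → the gum
Light smokers: varenicline 12/15 = 80.0%, the gum 9/10 = 90.0% → the gum
Heavy smokers: varenicline 9/291 = 3.1%, the gum 24/219 = 11.0% → the gum
Overall: varenicline 44/385 = 11.4%, the gum 48/267 = 18.0% → the gum
The gum wins overall and in every dependence group — no reversal.

No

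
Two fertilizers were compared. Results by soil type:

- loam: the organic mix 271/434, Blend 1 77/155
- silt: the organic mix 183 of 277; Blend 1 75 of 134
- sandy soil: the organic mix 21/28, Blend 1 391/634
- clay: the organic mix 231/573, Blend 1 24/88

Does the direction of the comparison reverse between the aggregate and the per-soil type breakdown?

Yes

Loam: the organic mix 271/434 = 62.4%, Blend 1 77/155 = 49.7% → the organic mix
Silt: the organic mix 183/277 = 66.1%, Blend 1 75/134 = 56.0% → the organic mix
Sandy soil: the organic mix 21/28 = 75.0%, Blend 1 391/634 = 61.7% → the organic mix
Clay: the organic mix 231/573 = 40.3%, Blend 1 24/88 = 27.3% → the organic mix
Overall: the organic mix 706/1312 = 53.8%, Blend 1 567/1011 = 56.1% → Blend 1
The organic mix wins each soil group but Blend 1 wins overall — the comparison reverses. The organic mix's plots skew toward clay, which has a lower base rate.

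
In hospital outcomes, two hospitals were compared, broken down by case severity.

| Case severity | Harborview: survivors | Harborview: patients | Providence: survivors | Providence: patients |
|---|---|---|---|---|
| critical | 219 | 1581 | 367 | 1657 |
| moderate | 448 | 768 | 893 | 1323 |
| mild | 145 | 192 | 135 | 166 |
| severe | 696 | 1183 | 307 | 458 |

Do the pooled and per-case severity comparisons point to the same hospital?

Critical: Harborview 219/1581 = 13.9%, Providence 367/1657 = 22.1% → Providence
Moderate: Harborview 448/768 = 58.3%, Providence 893/1323 = 67.5% → Providence
Mild: Harborview 145/192 = 75.5%, Providence 135/166 = 81.3% → Providence
Severe: Harborview 696/1183 = 58.8%, Providence 307/458 = 67.0% → Providence
Overall: Harborview 1508/3724 = 40.5%, Providence 1702/3604 = 47.2% → Providence
Providence wins overall and in every case group — no reversal.

Yes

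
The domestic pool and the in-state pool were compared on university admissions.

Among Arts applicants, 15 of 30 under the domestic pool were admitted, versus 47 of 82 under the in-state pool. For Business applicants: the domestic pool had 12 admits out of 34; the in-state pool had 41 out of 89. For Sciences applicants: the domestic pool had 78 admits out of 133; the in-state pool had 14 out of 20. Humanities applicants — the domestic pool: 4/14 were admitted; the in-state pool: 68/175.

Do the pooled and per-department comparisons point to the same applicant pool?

No

Arts: the domestic pool 15/30 = 50.0%, the in-state pool 47/82 = 57.3% → the in-state pool
Business: the domestic pool 12/34 = 35.3%, the in-state pool 41/89 = 46.1% → the in-state pool
Sciences: the domestic pool 78/133 = 58.6%, the in-state pool 14/20 = 70.0% → the in-state pool
Humanities: the domestic pool 4/14 = 28.6%, the in-state pool 68/175 = 38.9% → the in-state pool
Overall: the domestic pool 109/211 = 51.7%, the in-state pool 170/366 = 46.4% → the domestic pool
The in-state pool wins each department group but the domestic pool wins overall — the comparison reverses. The in-state pool's applicants skew toward Humanities, which has a lower base rate.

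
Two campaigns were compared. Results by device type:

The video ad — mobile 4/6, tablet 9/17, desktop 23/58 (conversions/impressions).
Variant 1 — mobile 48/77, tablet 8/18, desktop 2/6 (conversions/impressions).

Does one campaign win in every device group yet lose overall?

Yes

Mobile: the video ad 4/6 = 66.7%, Variant 1 48/77 = 62.3% → the video ad
Tablet: the video ad 9/17 = 52.9%, Variant 1 8/18 = 44.4% → the video ad
Desktop: the video ad 23/58 = 39.7%, Variant 1 2/6 = 33.3% → the video ad
Overall: the video ad 36/81 = 44.4%, Variant 1 58/101 = 57.4% → Variant 1
The video ad wins each device group but Variant 1 wins overall — the comparison reverses. The video ad's impressions skew toward desktop, which has a lower base rate.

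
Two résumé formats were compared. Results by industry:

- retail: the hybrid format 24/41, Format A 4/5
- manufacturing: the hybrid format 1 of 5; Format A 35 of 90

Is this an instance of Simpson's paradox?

Retail: the hybrid format 24/41 = 58.5%, Format A 4/5 = 80.0% → Format A
Manufacturing: the hybrid format 1/5 = 20.0%, Format A 35/90 = 38.9% → Format A
Overall: the hybrid format 25/46 = 54.3%, Format A 39/95 = 41.1% → the hybrid format
Format A wins each industry group but the hybrid format wins overall — the comparison reverses. Format A's applications skew toward manufacturing, which has a lower base rate.

Yes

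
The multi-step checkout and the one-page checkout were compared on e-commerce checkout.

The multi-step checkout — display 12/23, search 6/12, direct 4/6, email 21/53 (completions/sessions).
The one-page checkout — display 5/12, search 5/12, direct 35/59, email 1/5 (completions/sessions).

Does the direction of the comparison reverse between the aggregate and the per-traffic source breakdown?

Display: the multi-step checkout 12/23 = 52.2%, the one-page checkout 5/12 = 41.7% → the multi-step checkout
Search: the multi-step checkout 6/12 = 50.0%, the one-page checkout 5/12 = 41.7% → the multi-step checkout
Direct: the multi-step checkout 4/6 = 66.7%, the one-page checkout 35/59 = 59.3% → the multi-step checkout
Email: the multi-step checkout 21/53 = 39.6%, the one-page checkout 1/5 = 20.0% → the multi-step checkout
Overall: the multi-step checkout 43/94 = 45.7%, the one-page checkout 46/88 = 52.3% → the one-page checkout
The multi-step checkout wins each traffic group but the one-page checkout wins overall — the comparison reverses. The multi-step checkout's sessions skew toward email, which has a lower base rate.

Yes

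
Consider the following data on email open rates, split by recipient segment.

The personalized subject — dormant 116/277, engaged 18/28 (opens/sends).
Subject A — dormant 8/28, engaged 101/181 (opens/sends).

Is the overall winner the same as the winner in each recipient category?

No

Dormant: the personalized subject 116/277 = 41.9%, Subject A 8/28 = 28.6% → the personalized subject
Engaged: the personalized subject 18/28 = 64.3%, Subject A 101/181 = 55.8% → the personalized subject
Overall: the personalized subject 134/305 = 43.9%, Subject A 109/209 = 52.2% → Subject A
The personalized subject wins each recipient group but Subject A wins overall — the comparison reverses. The personalized subject's sends skew toward dormant, which has a lower base rate.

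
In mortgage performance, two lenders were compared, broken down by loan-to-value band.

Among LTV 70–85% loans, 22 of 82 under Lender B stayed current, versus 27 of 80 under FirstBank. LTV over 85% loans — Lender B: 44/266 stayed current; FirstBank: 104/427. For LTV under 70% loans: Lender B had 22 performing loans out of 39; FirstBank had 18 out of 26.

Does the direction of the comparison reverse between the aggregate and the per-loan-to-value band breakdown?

No

LTV 70–85%: Lender B 22/82 = 26.8%, FirstBank 27/80 = 33.8% → FirstBank
LTV over 85%: Lender B 44/266 = 16.5%, FirstBank 104/427 = 24.4% → FirstBank
LTV under 70%: Lender B 22/39 = 56.4%, FirstBank 18/26 = 69.2% → FirstBank
Overall: Lender B 88/387 = 22.7%, FirstBank 149/533 = 28.0% → FirstBank
FirstBank wins overall and in every loan-to-value group — no reversal.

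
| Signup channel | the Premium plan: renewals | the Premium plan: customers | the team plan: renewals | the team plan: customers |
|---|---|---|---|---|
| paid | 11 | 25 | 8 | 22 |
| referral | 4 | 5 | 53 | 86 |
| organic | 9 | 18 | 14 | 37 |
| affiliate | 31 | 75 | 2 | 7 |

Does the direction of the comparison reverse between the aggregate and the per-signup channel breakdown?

Paid: the Premium plan 11/25 = 44.0%, the team plan 8/22 = 36.4% → the Premium plan
Referral: the Premium plan 4/5 = 80.0%, the team plan 53/86 = 61.6% → the Premium plan
Organic: the Premium plan 9/18 = 50.0%, the team plan 14/37 = 37.8% → the Premium plan
Affiliate: the Premium plan 31/75 = 41.3%, the team plan 2/7 = 28.6% → the Premium plan
Overall: the Premium plan 55/123 = 44.7%, the team plan 77/152 = 50.7% → the team plan
The Premium plan wins each signup group but the team plan wins overall — the comparison reverses. The Premium plan's customers skew toward affiliate, which has a lower base rate.

Yes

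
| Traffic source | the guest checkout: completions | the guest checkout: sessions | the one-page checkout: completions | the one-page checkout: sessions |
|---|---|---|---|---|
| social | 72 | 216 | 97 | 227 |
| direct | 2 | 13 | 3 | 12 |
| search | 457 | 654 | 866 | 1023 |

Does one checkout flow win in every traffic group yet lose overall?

No

Social: the guest checkout 72/216 = 33.3%, the one-page checkout 97/227 = 42.7% → the one-page checkout
Direct: the guest checkout 2/13 = 15.4%, the one-page checkout 3/12 = 25.0% → the one-page checkout
Search: the guest checkout 457/654 = 69.9%, the one-page checkout 866/1023 = 84.7% → the one-page checkout
Overall: the guest checkout 531/883 = 60.1%, the one-page checkout 966/1262 = 76.5% → the one-page checkout
The one-page checkout wins overall and in every traffic group — no reversal.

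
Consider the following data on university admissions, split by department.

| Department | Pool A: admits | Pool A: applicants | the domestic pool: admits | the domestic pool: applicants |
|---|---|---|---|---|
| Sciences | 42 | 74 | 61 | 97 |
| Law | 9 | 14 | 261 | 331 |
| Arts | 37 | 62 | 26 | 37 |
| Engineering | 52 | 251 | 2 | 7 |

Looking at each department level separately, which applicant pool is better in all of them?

the domestic pool

Sciences: Pool A 42/74 = 56.8%, the domestic pool 61/97 = 62.9% → the domestic pool
Law: Pool A 9/14 = 64.3%, the domestic pool 261/331 = 78.9% → the domestic pool
Arts: Pool A 37/62 = 59.7%, the domestic pool 26/37 = 70.3% → the domestic pool
Engineering: Pool A 52/251 = 20.7%, the domestic pool 2/7 = 28.6% → the domestic pool
The domestic pool has the higher rate in all 4 groups.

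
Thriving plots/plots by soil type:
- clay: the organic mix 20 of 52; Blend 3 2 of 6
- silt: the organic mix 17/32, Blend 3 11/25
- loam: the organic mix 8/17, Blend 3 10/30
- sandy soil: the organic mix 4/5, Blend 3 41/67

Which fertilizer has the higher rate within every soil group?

the organic mix

Clay: the organic mix 20/52 = 38.5%, Blend 3 2/6 = 33.3% → the organic mix
Silt: the organic mix 17/32 = 53.1%, Blend 3 11/25 = 44.0% → the organic mix
Loam: the organic mix 8/17 = 47.1%, Blend 3 10/30 = 33.3% → the organic mix
Sandy soil: the organic mix 4/5 = 80.0%, Blend 3 41/67 = 61.2% → the organic mix
The organic mix has the higher rate in all 4 groups.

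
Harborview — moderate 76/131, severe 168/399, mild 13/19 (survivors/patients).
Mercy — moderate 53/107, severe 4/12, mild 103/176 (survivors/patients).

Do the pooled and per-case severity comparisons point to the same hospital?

Moderate: Harborview 76/131 = 58.0%, Mercy 53/107 = 49.5% → Harborview
Severe: Harborview 168/399 = 42.1%, Mercy 4/12 = 33.3% → Harborview
Mild: Harborview 13/19 = 68.4%, Mercy 103/176 = 58.5% → Harborview
Overall: Harborview 257/549 = 46.8%, Mercy 160/295 = 54.2% → Mercy
Harborview wins each case group but Mercy wins overall — the comparison reverses. Harborview's patients skew toward severe, which has a lower base rate.

No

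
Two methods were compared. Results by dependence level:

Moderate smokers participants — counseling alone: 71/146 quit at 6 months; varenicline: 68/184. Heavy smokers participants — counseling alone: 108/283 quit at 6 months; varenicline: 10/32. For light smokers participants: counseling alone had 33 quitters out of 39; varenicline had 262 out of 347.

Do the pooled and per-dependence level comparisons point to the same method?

No

Moderate smokers: counseling alone 71/146 = 48.6%, varenicline 68/184 = 37.0% → counseling alone
Heavy smokers: counseling alone 108/283 = 38.2%, varenicline 10/32 = 31.2% → counseling alone
Light smokers: counseling alone 33/39 = 84.6%, varenicline 262/347 = 75.5% → counseling alone
Overall: counseling alone 212/468 = 45.3%, varenicline 340/563 = 60.4% → varenicline
Counseling alone wins each dependence group but varenicline wins overall — the comparison reverses. Counseling alone's participants skew toward heavy smokers, which has a lower base rate.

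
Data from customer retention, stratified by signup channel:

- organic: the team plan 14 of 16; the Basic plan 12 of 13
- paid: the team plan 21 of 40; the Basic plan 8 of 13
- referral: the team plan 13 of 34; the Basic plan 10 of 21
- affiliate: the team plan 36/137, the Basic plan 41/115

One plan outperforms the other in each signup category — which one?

the Basic plan

Organic: the team plan 14/16 = 87.5%, the Basic plan 12/13 = 92.3% → the Basic plan
Paid: the team plan 21/40 = 52.5%, the Basic plan 8/13 = 61.5% → the Basic plan
Referral: the team plan 13/34 = 38.2%, the Basic plan 10/21 = 47.6% → the Basic plan
Affiliate: the team plan 36/137 = 26.3%, the Basic plan 41/115 = 35.7% → the Basic plan
The Basic plan has the higher rate in all 4 groups.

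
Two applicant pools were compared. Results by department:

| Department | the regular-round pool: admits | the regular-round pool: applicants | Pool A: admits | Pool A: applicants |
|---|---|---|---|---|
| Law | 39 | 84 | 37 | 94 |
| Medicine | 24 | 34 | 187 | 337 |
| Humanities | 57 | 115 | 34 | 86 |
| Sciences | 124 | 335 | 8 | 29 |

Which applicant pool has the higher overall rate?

Law: the regular-round pool 39/84 = 46.4%, Pool A 37/94 = 39.4% → the regular-round pool
Medicine: the regular-round pool 24/34 = 70.6%, Pool A 187/337 = 55.5% → the regular-round pool
Humanities: the regular-round pool 57/115 = 49.6%, Pool A 34/86 = 39.5% → the regular-round pool
Sciences: the regular-round pool 124/335 = 37.0%, Pool A 8/29 = 27.6% → the regular-round pool
Overall: the regular-round pool 244/568 = 43.0%, Pool A 266/546 = 48.7% → Pool A
(The regular-round pool wins every department group but Pool A wins overall — the regular-round pool's applicants skew toward the low-rate Sciences group.)

Pool A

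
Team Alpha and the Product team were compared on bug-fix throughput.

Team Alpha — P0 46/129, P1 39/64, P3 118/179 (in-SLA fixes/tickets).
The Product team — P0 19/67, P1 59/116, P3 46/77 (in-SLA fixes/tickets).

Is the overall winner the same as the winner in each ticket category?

Yes

P0: Team Alpha 46/129 = 35.7%, the Product team 19/67 = 28.4% → Team Alpha
P1: Team Alpha 39/64 = 60.9%, the Product team 59/116 = 50.9% → Team Alpha
P3: Team Alpha 118/179 = 65.9%, the Product team 46/77 = 59.7% → Team Alpha
Overall: Team Alpha 203/372 = 54.6%, the Product team 124/260 = 47.7% → Team Alpha
Team Alpha wins overall and in every ticket group — no reversal.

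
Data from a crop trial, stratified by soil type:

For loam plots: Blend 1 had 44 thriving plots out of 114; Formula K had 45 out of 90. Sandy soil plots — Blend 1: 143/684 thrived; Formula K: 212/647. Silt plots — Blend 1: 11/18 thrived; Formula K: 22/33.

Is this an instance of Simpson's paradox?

No

Loam: Blend 1 44/114 = 38.6%, Formula K 45/90 = 50.0% → Formula K
Sandy soil: Blend 1 143/684 = 20.9%, Formula K 212/647 = 32.8% → Formula K
Silt: Blend 1 11/18 = 61.1%, Formula K 22/33 = 66.7% → Formula K
Overall: Blend 1 198/816 = 24.3%, Formula K 279/770 = 36.2% → Formula K
Formula K wins overall and in every soil group — no reversal.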